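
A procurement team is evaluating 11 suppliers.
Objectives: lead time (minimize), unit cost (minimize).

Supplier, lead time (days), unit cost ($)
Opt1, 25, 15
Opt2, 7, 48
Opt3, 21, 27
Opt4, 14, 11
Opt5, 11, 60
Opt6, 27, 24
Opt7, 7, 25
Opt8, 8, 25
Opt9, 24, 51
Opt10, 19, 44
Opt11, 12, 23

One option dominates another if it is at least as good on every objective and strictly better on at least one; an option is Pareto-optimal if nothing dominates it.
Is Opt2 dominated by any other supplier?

Yes

Opt7 vs Opt2: lead time 7≤7, unit cost 25≤48 — Opt7 is at least as good on every objective and strictly better on at least one, so Opt7 dominates Opt2.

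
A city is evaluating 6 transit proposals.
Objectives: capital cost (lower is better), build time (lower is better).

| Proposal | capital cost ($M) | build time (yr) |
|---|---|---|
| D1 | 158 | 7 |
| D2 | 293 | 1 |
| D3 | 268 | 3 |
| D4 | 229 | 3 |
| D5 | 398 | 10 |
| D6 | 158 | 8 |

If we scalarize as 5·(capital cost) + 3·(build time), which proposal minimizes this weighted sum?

D1: 5·158 + 3·7 = 811
D2: 5·293 + 3·1 = 1468
D3: 5·268 + 3·3 = 1349
D4: 5·229 + 3·3 = 1154
D5: 5·398 + 3·10 = 2020
D6: 5·158 + 3·8 = 814
Lowest: D1 at 811.

D1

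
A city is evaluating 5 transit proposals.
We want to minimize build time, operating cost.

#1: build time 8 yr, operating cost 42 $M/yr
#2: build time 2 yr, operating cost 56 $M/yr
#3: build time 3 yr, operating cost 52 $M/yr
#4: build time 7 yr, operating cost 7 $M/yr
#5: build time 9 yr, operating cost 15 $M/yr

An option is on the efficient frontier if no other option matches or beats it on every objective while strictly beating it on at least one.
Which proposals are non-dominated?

#2, #3, #4

#1: dominated by #4 (build time 7≤8, operating cost 7≤42).
#2: not dominated (best build time).
#3: not dominated.
#4: not dominated (best operating cost).
#5: dominated by #4 (build time 7≤9, operating cost 7≤15).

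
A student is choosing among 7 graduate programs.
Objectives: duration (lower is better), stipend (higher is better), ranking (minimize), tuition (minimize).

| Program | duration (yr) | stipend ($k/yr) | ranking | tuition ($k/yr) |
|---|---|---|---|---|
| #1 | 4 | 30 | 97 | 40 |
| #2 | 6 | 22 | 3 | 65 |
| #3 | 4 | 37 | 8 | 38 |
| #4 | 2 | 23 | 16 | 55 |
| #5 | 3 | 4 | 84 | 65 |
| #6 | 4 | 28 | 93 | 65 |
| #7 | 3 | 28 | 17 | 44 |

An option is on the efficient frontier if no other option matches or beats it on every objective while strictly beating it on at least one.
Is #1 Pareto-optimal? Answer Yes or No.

#3 vs #1: duration 4≤4, stipend 37≥30, ranking 8≤97, tuition 38≤40 — #3 is at least as good on every objective and strictly better on at least one, so #3 dominates #1.

No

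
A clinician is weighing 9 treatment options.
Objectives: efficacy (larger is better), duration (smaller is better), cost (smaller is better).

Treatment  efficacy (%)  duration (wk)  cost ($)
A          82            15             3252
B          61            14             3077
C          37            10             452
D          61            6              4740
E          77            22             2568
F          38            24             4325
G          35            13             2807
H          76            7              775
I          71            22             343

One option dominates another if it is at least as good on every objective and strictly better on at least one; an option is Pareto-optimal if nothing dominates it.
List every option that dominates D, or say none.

A: worse on duration (15 vs 6).
B: worse on duration (14 vs 6).
C: worse on efficacy (37 vs 61).
E: worse on duration (22 vs 6).
F: worse on efficacy (38 vs 61).
G: worse on efficacy (35 vs 61).
H: worse on duration (7 vs 6).
I: worse on duration (22 vs 6).
No option dominates D.

none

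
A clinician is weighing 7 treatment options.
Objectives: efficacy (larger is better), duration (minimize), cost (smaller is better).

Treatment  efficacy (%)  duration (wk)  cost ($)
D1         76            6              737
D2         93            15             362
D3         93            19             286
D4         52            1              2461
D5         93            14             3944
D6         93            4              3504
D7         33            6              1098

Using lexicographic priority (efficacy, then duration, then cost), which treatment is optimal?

D6

First maximize efficacy: best is 93, kept {D2, D3, D5, D6}.
Then minimize duration: best is 4, kept {D6}.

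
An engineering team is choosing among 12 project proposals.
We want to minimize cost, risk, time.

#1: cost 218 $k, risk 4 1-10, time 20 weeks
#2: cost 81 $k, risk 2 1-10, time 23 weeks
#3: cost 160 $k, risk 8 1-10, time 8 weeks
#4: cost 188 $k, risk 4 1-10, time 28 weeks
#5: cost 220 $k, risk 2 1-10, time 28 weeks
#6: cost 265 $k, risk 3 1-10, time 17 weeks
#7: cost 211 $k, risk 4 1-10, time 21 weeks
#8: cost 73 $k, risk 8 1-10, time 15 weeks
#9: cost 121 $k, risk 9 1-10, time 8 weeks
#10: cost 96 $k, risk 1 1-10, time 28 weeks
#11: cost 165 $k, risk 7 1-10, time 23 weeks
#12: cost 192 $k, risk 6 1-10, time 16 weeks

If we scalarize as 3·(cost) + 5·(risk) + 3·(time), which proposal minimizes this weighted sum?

#1: 3·218 + 5·4 + 3·20 = 734
#2: 3·81 + 5·2 + 3·23 = 322
#3: 3·160 + 5·8 + 3·8 = 544
#4: 3·188 + 5·4 + 3·28 = 668
#5: 3·220 + 5·2 + 3·28 = 754
#6: 3·265 + 5·3 + 3·17 = 861
#7: 3·211 + 5·4 + 3·21 = 716
#8: 3·73 + 5·8 + 3·15 = 304
#9: 3·121 + 5·9 + 3·8 = 432
#10: 3·96 + 5·1 + 3·28 = 377
#11: 3·165 + 5·7 + 3·23 = 599
#12: 3·192 + 5·6 + 3·16 = 654
Lowest: #8 at 304.

#8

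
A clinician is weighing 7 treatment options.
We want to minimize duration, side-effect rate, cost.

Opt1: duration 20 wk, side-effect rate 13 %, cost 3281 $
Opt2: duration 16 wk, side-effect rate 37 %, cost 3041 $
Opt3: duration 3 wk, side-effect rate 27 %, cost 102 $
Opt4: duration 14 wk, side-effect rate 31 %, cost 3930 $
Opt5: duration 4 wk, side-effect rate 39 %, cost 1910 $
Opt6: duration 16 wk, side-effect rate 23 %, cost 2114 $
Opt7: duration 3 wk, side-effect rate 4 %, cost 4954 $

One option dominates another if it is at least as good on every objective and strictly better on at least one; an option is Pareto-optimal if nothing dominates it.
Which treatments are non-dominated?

Opt1, Opt3, Opt6, Opt7

Opt1: not dominated.
Opt2: dominated by Opt3 (duration 3≤16, side-effect rate 27≤37, cost 102≤3041).
Opt3: not dominated (best cost).
Opt4: dominated by Opt3 (duration 3≤14, side-effect rate 27≤31, cost 102≤3930).
Opt5: dominated by Opt3 (duration 3≤4, side-effect rate 27≤39, cost 102≤1910).
Opt6: not dominated.
Opt7: not dominated (best side-effect rate).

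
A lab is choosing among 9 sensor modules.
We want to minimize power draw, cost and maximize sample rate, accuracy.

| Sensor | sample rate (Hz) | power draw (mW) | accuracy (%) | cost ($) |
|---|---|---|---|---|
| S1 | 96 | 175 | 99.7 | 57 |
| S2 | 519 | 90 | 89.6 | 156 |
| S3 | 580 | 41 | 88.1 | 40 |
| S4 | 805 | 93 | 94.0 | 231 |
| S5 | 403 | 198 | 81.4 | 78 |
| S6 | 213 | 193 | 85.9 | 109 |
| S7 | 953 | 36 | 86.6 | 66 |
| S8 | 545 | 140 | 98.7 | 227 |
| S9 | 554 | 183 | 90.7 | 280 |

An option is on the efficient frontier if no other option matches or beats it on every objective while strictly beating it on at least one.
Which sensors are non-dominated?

S1: not dominated (best accuracy).
S2: not dominated.
S3: not dominated (best cost).
S4: not dominated.
S5: dominated by S3 (sample rate 580≥403, power draw 41≤198, accuracy 88.1≥81.4, cost 40≤78).
S6: dominated by S3 (sample rate 580≥213, power draw 41≤193, accuracy 88.1≥85.9, cost 40≤109).
S7: not dominated (best sample rate).
S8: not dominated.
S9: dominated by S4 (sample rate 805≥554, power draw 93≤183, accuracy 94.0≥90.7, cost 231≤280).

S1, S2, S3, S4, S7, S8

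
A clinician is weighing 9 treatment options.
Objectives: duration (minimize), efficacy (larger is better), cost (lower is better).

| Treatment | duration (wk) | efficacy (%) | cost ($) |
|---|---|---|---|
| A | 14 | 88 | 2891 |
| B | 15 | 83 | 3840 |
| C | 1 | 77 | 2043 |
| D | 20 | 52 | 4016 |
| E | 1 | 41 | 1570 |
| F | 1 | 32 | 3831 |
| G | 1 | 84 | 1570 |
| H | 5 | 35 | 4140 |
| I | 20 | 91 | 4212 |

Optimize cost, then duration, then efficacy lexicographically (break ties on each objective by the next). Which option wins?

First minimize cost: best is 1570, kept {E, G}.
Then minimize duration: best is 1, kept {E, G}.
Then maximize efficacy: best is 84, kept {G}.

G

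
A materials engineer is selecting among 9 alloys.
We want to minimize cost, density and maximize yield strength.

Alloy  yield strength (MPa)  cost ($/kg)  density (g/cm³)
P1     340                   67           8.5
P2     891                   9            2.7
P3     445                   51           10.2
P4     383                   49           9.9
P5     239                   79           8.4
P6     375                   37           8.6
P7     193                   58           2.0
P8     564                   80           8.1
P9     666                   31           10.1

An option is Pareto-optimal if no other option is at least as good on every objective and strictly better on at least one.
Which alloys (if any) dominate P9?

P2

P2: yield strength 891≥666, cost 9≤31, density 2.7≤10.1 — dominates P9.
Others (P1, P3, P4, P5, P6, P7, P8) are each worse than P9 on at least one objective.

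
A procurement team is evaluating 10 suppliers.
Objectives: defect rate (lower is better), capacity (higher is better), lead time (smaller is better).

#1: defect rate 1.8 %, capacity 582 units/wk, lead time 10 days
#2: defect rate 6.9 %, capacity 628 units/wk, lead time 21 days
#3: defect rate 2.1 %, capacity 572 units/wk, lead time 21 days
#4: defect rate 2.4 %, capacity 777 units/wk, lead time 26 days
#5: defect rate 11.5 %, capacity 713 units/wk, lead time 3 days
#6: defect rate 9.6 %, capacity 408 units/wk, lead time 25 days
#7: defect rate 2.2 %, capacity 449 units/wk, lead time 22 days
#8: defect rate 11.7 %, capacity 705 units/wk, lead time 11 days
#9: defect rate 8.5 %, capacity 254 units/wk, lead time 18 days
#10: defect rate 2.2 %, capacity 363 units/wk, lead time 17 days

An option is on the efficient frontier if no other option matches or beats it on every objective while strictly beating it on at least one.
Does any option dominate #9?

Yes

#1 vs #9: defect rate 1.8≤8.5, capacity 582≥254, lead time 10≤18 — #1 is at least as good on every objective and strictly better on at least one, so #1 dominates #9.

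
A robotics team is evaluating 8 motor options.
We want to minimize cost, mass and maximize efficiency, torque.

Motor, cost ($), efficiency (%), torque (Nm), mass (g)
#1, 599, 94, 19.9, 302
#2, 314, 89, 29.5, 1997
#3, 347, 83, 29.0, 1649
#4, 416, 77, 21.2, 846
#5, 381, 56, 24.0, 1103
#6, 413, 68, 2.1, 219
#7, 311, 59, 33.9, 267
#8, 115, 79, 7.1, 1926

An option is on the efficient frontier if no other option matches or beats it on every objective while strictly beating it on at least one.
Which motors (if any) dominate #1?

none

#2: worse on efficiency (89 vs 94).
#3: worse on efficiency (83 vs 94).
#4: worse on efficiency (77 vs 94).
#5: worse on efficiency (56 vs 94).
#6: worse on efficiency (68 vs 94).
#7: worse on efficiency (59 vs 94).
#8: worse on efficiency (79 vs 94).
No option dominates #1.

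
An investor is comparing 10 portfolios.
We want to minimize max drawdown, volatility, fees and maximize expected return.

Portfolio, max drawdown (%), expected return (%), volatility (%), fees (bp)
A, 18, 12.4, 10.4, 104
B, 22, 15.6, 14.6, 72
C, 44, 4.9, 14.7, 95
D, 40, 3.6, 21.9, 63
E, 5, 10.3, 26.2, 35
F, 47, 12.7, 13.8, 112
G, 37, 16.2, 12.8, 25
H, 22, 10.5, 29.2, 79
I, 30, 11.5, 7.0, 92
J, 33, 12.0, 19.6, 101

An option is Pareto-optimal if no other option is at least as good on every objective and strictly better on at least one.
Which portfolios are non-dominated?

A, B, E, G, I

A: not dominated.
B: not dominated.
C: dominated by B (max drawdown 22≤44, expected return 15.6≥4.9, volatility 14.6≤14.7, fees 72≤95).
D: dominated by G (max drawdown 37≤40, expected return 16.2≥3.6, volatility 12.8≤21.9, fees 25≤63).
E: not dominated (best max drawdown).
F: dominated by G (max drawdown 37≤47, expected return 16.2≥12.7, volatility 12.8≤13.8, fees 25≤112).
G: not dominated (best expected return).
H: dominated by B (max drawdown 22≤22, expected return 15.6≥10.5, volatility 14.6≤29.2, fees 72≤79).
I: not dominated (best volatility).
J: dominated by B (max drawdown 22≤33, expected return 15.6≥12.0, volatility 14.6≤19.6, fees 72≤101).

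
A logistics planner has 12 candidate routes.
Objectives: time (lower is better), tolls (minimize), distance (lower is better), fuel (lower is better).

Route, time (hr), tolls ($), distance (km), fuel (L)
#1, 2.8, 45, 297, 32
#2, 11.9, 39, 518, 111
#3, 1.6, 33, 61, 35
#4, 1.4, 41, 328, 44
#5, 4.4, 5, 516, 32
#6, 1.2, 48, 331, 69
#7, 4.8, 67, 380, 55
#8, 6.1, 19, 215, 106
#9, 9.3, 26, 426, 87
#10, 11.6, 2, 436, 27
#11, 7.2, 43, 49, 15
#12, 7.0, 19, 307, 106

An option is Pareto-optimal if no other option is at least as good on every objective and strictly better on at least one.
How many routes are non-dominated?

9

#1: not dominated.
#2: dominated by #3 (time 1.6≤11.9, tolls 33≤39, distance 61≤518, fuel 35≤111).
#3: not dominated.
#4: not dominated.
#5: not dominated.
#6: not dominated (best time).
#7: dominated by #1 (time 2.8≤4.8, tolls 45≤67, distance 297≤380, fuel 32≤55).
#8: not dominated.
#9: not dominated.
#10: not dominated (best tolls).
#11: not dominated (best distance).
#12: dominated by #8 (time 6.1≤7.0, tolls 19≤19, distance 215≤307, fuel 106≤106).
Pareto-optimal: #1, #3, #4, #5, #6, #8, #9, #10, #11 → 9.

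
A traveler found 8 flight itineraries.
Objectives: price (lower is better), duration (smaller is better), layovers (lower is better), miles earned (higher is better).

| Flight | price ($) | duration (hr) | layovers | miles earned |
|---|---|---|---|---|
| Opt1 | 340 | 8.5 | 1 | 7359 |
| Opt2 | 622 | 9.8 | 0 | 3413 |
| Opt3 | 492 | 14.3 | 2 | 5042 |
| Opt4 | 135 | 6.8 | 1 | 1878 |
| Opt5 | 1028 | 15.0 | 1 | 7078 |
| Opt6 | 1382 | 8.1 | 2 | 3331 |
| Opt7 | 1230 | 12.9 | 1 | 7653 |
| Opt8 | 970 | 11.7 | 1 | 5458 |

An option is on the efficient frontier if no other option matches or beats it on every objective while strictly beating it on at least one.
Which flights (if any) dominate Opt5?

Opt1

Opt1: price 340≤1028, duration 8.5≤15.0, layovers 1≤1, miles earned 7359≥7078 — dominates Opt5.
Others (Opt2, Opt3, Opt4, Opt6, Opt7, Opt8) are each worse than Opt5 on at least one objective.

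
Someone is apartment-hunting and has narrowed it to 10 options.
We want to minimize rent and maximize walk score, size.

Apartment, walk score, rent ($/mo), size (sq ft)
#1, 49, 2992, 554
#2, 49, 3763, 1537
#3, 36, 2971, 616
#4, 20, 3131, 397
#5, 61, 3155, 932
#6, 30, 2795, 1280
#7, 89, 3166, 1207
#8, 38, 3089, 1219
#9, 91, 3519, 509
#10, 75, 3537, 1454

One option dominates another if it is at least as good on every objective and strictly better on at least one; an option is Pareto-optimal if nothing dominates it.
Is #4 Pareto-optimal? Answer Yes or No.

#1 vs #4: walk score 49≥20, rent 2992≤3131, size 554≥397 — #1 is at least as good on every objective and strictly better on at least one, so #1 dominates #4.

No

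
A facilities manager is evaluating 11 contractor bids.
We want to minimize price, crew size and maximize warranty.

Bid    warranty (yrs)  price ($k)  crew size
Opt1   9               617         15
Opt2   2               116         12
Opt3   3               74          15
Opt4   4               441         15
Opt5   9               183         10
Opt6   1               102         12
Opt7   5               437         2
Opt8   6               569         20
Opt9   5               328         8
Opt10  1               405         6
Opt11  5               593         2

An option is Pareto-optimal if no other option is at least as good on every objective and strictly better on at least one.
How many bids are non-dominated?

7

Opt1: dominated by Opt5 (warranty 9≥9, price 183≤617, crew size 10≤15).
Opt2: not dominated.
Opt3: not dominated (best price).
Opt4: dominated by Opt5 (warranty 9≥4, price 183≤441, crew size 10≤15).
Opt5: not dominated.
Opt6: not dominated.
Opt7: not dominated.
Opt8: dominated by Opt5 (warranty 9≥6, price 183≤569, crew size 10≤20).
Opt9: not dominated.
Opt10: not dominated.
Opt11: dominated by Opt7 (warranty 5≥5, price 437≤593, crew size 2≤2).
Pareto-optimal: Opt2, Opt3, Opt5, Opt6, Opt7, Opt9, Opt10 → 7.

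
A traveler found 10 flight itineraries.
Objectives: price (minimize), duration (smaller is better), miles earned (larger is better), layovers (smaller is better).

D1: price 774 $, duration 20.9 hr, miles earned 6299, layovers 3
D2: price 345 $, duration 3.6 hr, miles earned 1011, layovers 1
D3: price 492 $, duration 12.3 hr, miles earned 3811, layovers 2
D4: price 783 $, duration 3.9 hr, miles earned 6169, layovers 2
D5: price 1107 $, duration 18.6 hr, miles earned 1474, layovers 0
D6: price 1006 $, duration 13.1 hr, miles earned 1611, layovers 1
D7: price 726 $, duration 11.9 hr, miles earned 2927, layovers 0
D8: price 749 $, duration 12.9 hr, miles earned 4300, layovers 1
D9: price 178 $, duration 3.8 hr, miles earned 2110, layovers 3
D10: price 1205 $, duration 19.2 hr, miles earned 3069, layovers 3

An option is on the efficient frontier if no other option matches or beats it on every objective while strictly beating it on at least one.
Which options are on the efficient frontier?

D1, D2, D3, D4, D7, D8, D9

D1: not dominated (best miles earned).
D2: not dominated (best duration).
D3: not dominated.
D4: not dominated.
D5: dominated by D7 (price 726≤1107, duration 11.9≤18.6, miles earned 2927≥1474, layovers 0≤0).
D6: dominated by D7 (price 726≤1006, duration 11.9≤13.1, miles earned 2927≥1611, layovers 0≤1).
D7: not dominated.
D8: not dominated.
D9: not dominated (best price).
D10: dominated by D3 (price 492≤1205, duration 12.3≤19.2, miles earned 3811≥3069, layovers 2≤3).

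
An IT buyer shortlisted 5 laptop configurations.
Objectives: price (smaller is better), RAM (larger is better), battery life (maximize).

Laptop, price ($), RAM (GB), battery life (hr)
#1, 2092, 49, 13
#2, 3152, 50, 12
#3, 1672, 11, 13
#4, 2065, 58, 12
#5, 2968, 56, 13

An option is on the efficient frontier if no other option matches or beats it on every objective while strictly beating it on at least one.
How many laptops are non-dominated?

#1: not dominated.
#2: dominated by #4 (price 2065≤3152, RAM 58≥50, battery life 12≥12).
#3: not dominated (best price).
#4: not dominated (best RAM).
#5: not dominated.
Pareto-optimal: #1, #3, #4, #5 → 4.

4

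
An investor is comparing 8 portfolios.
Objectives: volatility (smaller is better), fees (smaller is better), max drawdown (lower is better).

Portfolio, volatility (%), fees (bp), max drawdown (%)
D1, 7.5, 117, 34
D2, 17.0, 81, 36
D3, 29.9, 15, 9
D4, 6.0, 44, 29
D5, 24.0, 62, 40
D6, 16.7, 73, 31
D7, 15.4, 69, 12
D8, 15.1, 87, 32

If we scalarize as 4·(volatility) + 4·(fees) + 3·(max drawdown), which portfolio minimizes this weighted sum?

D3

D1: 4·7.5 + 4·117 + 3·34 = 600.0
D2: 4·17.0 + 4·81 + 3·36 = 500.0
D3: 4·29.9 + 4·15 + 3·9 = 206.6
D4: 4·6.0 + 4·44 + 3·29 = 287.0
D5: 4·24.0 + 4·62 + 3·40 = 464.0
D6: 4·16.7 + 4·73 + 3·31 = 451.8
D7: 4·15.4 + 4·69 + 3·12 = 373.6
D8: 4·15.1 + 4·87 + 3·32 = 504.4
Lowest: D3 at 206.6.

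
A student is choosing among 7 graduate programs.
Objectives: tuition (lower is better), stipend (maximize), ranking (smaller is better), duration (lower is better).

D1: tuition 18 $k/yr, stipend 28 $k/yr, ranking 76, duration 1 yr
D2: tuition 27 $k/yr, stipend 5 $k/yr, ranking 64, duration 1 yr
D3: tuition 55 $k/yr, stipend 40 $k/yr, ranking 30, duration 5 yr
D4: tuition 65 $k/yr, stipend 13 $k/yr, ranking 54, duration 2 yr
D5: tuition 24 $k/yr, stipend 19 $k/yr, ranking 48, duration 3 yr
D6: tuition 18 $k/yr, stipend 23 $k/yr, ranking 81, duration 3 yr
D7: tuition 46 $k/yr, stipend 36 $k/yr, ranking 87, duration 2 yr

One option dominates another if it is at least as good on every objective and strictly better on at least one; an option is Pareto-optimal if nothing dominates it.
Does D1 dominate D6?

Yes

D1 vs D6: tuition 18≤18, stipend 28≥23, ranking 76≤81, duration 1≤3 — D1 is at least as good on every objective with at least one strict improvement.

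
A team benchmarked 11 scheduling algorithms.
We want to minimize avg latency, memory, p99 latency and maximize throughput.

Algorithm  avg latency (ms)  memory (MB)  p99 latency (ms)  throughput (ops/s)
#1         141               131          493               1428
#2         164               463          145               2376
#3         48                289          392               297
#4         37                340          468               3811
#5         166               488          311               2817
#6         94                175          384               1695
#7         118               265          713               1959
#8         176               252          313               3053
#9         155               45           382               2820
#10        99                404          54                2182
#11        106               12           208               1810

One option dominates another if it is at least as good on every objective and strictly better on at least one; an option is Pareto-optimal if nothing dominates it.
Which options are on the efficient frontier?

#2, #3, #4, #5, #6, #7, #8, #9, #10, #11

#1: dominated by #11 (avg latency 106≤141, memory 12≤131, p99 latency 208≤493, throughput 1810≥1428).
#2: not dominated.
#3: not dominated.
#4: not dominated (best avg latency).
#5: not dominated.
#6: not dominated.
#7: not dominated.
#8: not dominated.
#9: not dominated.
#10: not dominated (best p99 latency).
#11: not dominated (best memory).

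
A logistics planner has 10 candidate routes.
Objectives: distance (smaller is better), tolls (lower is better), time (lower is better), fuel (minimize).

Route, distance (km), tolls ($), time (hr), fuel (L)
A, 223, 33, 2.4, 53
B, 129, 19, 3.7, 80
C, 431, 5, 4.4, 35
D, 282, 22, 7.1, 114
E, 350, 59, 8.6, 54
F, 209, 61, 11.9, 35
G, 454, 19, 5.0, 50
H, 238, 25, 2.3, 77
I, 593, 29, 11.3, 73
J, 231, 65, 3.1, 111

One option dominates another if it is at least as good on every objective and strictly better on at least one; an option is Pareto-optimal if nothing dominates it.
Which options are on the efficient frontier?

A, B, C, F, H

A: not dominated.
B: not dominated (best distance).
C: not dominated (best tolls).
D: dominated by B (distance 129≤282, tolls 19≤22, time 3.7≤7.1, fuel 80≤114).
E: dominated by A (distance 223≤350, tolls 33≤59, time 2.4≤8.6, fuel 53≤54).
F: not dominated.
G: dominated by C (distance 431≤454, tolls 5≤19, time 4.4≤5.0, fuel 35≤50).
H: not dominated (best time).
I: dominated by C (distance 431≤593, tolls 5≤29, time 4.4≤11.3, fuel 35≤73).
J: dominated by A (distance 223≤231, tolls 33≤65, time 2.4≤3.1, fuel 53≤111).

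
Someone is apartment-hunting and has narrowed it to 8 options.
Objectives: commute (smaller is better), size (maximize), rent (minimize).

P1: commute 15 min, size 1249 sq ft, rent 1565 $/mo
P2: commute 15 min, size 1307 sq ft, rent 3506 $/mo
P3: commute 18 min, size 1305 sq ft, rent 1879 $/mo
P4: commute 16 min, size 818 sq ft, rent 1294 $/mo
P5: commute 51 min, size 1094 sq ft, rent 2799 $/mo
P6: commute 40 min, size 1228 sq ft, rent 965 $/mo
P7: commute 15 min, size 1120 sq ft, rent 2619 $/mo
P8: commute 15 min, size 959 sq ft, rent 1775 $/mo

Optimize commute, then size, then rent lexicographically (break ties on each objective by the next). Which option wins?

First minimize commute: best is 15, kept {P1, P2, P7, P8}.
Then maximize size: best is 1307, kept {P2}.

P2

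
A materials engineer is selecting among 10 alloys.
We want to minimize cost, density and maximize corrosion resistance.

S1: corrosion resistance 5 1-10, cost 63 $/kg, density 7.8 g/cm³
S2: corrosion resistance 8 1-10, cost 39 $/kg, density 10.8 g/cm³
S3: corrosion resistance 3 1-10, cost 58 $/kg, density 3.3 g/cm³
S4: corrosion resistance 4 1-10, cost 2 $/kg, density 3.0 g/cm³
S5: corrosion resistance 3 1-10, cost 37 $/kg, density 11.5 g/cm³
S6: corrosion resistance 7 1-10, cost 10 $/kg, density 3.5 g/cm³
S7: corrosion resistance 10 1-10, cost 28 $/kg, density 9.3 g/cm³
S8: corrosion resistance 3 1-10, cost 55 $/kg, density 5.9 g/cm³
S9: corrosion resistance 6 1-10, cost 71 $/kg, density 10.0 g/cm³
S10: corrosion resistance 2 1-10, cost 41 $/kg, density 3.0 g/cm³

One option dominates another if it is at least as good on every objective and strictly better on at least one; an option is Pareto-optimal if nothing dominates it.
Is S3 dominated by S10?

S10 vs S3: S10 is worse on corrosion resistance (2 vs 3), so it does not dominate S3.

No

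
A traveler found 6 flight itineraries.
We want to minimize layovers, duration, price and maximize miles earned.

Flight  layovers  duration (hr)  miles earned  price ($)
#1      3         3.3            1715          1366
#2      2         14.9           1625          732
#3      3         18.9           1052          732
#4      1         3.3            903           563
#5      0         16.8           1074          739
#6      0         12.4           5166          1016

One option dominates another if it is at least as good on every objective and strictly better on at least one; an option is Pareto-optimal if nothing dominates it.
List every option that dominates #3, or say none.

#2: layovers 2≤3, duration 14.9≤18.9, miles earned 1625≥1052, price 732≤732 — dominates #3.
Others (#1, #4, #5, #6) are each worse than #3 on at least one objective.

#2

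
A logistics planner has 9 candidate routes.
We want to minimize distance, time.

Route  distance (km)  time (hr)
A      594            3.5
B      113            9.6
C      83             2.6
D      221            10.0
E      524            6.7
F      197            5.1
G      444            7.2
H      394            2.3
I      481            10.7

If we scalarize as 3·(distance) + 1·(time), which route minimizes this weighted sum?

A: 3·594 + 1·3.5 = 1785.5
B: 3·113 + 1·9.6 = 348.6
C: 3·83 + 1·2.6 = 251.6
D: 3·221 + 1·10.0 = 673.0
E: 3·524 + 1·6.7 = 1578.7
F: 3·197 + 1·5.1 = 596.1
G: 3·444 + 1·7.2 = 1339.2
H: 3·394 + 1·2.3 = 1184.3
I: 3·481 + 1·10.7 = 1453.7
Lowest: C at 251.6.

C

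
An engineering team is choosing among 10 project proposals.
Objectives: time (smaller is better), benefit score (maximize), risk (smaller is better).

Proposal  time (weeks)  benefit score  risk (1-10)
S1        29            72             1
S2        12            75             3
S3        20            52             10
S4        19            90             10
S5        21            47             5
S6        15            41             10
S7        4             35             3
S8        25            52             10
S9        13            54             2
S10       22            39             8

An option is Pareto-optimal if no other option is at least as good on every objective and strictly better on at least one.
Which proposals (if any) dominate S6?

S2, S9

S2: time 12≤15, benefit score 75≥41, risk 3≤10 — dominates S6.
S9: time 13≤15, benefit score 54≥41, risk 2≤10 — dominates S6.
Others (S1, S3, S4, S5, S7, S8, S10) are each worse than S6 on at least one objective.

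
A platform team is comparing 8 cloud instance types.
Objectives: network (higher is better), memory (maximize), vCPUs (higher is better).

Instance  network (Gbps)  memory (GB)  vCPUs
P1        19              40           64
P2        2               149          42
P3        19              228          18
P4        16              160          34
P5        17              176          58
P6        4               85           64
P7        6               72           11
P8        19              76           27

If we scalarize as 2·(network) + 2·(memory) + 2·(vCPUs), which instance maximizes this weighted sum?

P1: 2·19 + 2·40 + 2·64 = 246
P2: 2·2 + 2·149 + 2·42 = 386
P3: 2·19 + 2·228 + 2·18 = 530
P4: 2·16 + 2·160 + 2·34 = 420
P5: 2·17 + 2·176 + 2·58 = 502
P6: 2·4 + 2·85 + 2·64 = 306
P7: 2·6 + 2·72 + 2·11 = 178
P8: 2·19 + 2·76 + 2·27 = 244
Highest: P3 at 530.

P3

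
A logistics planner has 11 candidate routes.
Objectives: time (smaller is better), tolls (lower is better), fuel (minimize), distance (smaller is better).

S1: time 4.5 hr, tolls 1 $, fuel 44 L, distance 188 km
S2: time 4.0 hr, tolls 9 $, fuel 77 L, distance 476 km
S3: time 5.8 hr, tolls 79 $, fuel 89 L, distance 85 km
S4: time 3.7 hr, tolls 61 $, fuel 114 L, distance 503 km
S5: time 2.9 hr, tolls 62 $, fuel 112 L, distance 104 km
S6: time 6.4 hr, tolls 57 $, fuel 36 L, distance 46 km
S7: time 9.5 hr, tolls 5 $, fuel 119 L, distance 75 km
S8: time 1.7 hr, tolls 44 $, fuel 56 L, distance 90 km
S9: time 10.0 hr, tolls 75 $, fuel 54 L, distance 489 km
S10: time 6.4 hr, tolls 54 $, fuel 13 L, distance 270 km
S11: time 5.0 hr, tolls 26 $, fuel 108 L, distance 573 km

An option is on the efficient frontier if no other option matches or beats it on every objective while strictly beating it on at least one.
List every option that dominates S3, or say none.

S1: worse on distance (188 vs 85).
S2: worse on distance (476 vs 85).
S4: worse on fuel (114 vs 89).
S5: worse on fuel (112 vs 89).
S6: worse on time (6.4 vs 5.8).
S7: worse on time (9.5 vs 5.8).
S8: worse on distance (90 vs 85).
S9: worse on time (10.0 vs 5.8).
S10: worse on time (6.4 vs 5.8).
S11: worse on fuel (108 vs 89).
No option dominates S3.

none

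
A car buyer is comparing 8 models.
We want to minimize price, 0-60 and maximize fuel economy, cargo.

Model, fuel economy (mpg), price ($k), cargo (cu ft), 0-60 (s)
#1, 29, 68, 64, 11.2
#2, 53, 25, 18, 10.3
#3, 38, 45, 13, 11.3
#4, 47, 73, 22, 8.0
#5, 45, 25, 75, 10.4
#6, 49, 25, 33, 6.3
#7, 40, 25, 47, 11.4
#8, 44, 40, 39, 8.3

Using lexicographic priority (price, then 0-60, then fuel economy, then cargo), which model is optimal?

First minimize price: best is 25, kept {#2, #5, #6, #7}.
Then minimize 0-60: best is 6.3, kept {#6}.

#6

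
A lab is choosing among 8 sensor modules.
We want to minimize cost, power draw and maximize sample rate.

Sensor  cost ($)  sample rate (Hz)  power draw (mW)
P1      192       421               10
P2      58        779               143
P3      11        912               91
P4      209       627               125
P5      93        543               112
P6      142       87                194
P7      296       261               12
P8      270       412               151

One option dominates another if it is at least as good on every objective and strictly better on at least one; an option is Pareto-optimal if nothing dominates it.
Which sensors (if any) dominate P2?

P3: cost 11≤58, sample rate 912≥779, power draw 91≤143 — dominates P2.
Others (P1, P4, P5, P6, P7, P8) are each worse than P2 on at least one objective.

P3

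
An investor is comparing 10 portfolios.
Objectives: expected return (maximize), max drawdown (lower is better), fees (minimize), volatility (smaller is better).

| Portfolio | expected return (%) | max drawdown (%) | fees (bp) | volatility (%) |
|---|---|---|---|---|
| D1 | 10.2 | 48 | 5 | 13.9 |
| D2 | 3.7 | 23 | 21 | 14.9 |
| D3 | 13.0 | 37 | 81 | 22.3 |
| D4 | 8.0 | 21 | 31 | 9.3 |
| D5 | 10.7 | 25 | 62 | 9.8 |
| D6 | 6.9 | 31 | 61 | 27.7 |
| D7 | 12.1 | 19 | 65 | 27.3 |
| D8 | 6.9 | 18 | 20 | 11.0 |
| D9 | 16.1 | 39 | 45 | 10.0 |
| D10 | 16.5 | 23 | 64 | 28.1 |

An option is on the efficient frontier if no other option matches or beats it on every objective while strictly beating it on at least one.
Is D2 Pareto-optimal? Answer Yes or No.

D8 vs D2: expected return 6.9≥3.7, max drawdown 18≤23, fees 20≤21, volatility 11.0≤14.9 — D8 is at least as good on every objective and strictly better on at least one, so D8 dominates D2.

No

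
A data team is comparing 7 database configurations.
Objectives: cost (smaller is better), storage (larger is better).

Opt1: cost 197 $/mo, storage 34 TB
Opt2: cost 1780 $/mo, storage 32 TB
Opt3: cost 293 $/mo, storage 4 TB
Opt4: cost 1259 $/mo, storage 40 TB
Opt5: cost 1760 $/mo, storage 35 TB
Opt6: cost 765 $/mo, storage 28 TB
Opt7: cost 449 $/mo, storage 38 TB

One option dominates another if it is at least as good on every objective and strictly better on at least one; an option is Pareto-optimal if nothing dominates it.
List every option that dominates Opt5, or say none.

Opt4, Opt7

Opt4: cost 1259≤1760, storage 40≥35 — dominates Opt5.
Opt7: cost 449≤1760, storage 38≥35 — dominates Opt5.
Others (Opt1, Opt2, Opt3, Opt6) are each worse than Opt5 on at least one objective.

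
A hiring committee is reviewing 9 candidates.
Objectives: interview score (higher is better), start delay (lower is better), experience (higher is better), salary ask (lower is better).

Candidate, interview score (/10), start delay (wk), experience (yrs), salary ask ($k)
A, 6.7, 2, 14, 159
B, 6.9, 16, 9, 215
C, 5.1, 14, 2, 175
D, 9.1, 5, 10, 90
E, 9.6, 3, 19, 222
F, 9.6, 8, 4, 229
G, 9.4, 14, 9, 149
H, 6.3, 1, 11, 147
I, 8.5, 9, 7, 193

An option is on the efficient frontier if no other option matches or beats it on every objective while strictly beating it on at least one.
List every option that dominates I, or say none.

D

D: interview score 9.1≥8.5, start delay 5≤9, experience 10≥7, salary ask 90≤193 — dominates I.
Others (A, B, C, E, F, G, H) are each worse than I on at least one objective.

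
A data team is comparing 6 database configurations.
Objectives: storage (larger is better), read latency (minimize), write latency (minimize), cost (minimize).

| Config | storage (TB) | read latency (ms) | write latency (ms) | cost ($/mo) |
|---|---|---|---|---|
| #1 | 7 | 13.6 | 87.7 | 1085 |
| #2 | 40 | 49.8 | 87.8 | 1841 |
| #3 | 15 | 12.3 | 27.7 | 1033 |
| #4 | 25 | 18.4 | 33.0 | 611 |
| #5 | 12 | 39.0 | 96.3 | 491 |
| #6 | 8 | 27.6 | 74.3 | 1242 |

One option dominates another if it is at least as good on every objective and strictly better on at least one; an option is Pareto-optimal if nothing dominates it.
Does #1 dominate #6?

No

#1 vs #6: #1 is worse on storage (7 vs 8), so it does not dominate #6.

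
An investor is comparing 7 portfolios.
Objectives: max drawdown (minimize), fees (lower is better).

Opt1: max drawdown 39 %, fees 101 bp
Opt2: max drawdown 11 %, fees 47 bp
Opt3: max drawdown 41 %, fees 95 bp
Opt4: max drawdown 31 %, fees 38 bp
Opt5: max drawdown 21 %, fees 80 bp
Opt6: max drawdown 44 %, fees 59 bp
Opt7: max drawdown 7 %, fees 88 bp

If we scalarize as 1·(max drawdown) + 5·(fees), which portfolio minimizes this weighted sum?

Opt1: 1·39 + 5·101 = 544
Opt2: 1·11 + 5·47 = 246
Opt3: 1·41 + 5·95 = 516
Opt4: 1·31 + 5·38 = 221
Opt5: 1·21 + 5·80 = 421
Opt6: 1·44 + 5·59 = 339
Opt7: 1·7 + 5·88 = 447
Lowest: Opt4 at 221.

Opt4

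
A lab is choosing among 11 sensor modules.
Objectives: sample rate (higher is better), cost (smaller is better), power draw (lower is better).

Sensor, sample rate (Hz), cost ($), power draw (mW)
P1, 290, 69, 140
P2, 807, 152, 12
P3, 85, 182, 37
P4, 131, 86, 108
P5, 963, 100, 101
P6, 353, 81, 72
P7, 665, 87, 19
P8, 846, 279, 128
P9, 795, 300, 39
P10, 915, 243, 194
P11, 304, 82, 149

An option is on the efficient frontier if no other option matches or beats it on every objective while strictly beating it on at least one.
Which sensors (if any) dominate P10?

P5

P5: sample rate 963≥915, cost 100≤243, power draw 101≤194 — dominates P10.
Others (P1, P2, P3, P4, P6, P7, P8, P9, P11) are each worse than P10 on at least one objective.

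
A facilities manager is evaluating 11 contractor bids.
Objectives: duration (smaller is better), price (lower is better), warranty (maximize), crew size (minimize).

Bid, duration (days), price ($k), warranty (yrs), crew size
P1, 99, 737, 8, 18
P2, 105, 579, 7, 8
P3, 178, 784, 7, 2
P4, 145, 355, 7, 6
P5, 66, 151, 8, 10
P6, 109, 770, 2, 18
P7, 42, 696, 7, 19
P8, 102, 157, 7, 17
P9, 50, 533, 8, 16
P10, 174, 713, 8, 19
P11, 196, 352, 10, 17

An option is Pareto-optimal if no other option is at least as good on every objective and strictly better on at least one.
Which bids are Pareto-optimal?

P1: dominated by P5 (duration 66≤99, price 151≤737, warranty 8≥8, crew size 10≤18).
P2: not dominated.
P3: not dominated (best crew size).
P4: not dominated.
P5: not dominated (best price).
P6: dominated by P1 (duration 99≤109, price 737≤770, warranty 8≥2, crew size 18≤18).
P7: not dominated (best duration).
P8: dominated by P5 (duration 66≤102, price 151≤157, warranty 8≥7, crew size 10≤17).
P9: not dominated.
P10: dominated by P5 (duration 66≤174, price 151≤713, warranty 8≥8, crew size 10≤19).
P11: not dominated (best warranty).

P2, P3, P4, P5, P7, P9, P11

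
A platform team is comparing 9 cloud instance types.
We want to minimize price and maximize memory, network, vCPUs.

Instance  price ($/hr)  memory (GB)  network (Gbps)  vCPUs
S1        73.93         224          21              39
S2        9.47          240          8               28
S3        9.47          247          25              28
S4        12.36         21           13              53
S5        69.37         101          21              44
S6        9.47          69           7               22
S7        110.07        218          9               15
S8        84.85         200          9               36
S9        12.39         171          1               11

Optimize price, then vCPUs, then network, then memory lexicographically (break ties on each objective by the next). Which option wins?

First minimize price: best is 9.47, kept {S2, S3, S6}.
Then maximize vCPUs: best is 28, kept {S2, S3}.
Then maximize network: best is 25, kept {S3}.

S3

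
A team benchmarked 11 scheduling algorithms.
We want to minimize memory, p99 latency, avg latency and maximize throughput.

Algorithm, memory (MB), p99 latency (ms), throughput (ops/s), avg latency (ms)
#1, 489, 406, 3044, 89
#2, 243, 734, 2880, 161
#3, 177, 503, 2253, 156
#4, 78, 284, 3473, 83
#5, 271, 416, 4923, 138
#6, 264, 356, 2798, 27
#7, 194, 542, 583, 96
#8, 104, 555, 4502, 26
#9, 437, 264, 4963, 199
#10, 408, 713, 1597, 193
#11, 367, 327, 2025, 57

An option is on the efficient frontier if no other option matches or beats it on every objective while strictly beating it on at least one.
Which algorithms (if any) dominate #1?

#4: memory 78≤489, p99 latency 284≤406, throughput 3473≥3044, avg latency 83≤89 — dominates #1.
Others (#2, #3, #5, #6, #7, #8, #9, #10, #11) are each worse than #1 on at least one objective.

#4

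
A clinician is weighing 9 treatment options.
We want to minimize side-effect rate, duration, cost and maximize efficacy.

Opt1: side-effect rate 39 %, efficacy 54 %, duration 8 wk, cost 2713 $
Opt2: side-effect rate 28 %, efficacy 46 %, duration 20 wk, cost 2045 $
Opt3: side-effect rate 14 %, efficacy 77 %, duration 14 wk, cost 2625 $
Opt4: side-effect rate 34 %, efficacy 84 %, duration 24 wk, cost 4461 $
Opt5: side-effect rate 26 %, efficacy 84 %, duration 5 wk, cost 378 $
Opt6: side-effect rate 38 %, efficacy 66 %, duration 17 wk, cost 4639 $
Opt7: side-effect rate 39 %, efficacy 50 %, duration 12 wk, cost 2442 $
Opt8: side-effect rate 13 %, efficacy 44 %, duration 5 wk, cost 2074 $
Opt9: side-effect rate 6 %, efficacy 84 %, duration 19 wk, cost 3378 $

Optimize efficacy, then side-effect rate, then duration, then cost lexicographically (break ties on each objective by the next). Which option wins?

Opt9

First maximize efficacy: best is 84, kept {Opt4, Opt5, Opt9}.
Then minimize side-effect rate: best is 6, kept {Opt9}.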